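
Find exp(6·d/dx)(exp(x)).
e^{x + 6}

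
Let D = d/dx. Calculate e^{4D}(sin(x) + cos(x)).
\sqrt{2} \sin{\left(x + \frac{\pi}{4} + 4 \right)}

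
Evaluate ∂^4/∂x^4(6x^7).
5040 x^{3}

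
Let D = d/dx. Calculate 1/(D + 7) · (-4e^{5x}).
- \frac{e^{5 x}}{3}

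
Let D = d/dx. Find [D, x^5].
5 x^{4}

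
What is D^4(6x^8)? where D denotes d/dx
10080 x^{4}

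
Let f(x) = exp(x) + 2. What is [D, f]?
e^{x}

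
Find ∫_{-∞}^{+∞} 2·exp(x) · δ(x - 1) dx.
2 e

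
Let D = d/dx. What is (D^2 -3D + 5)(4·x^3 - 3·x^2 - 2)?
20 x^{3} - 51 x^{2} + 42 x - 16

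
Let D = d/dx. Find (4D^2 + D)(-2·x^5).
10 x^{3} \left(- x - 16\right)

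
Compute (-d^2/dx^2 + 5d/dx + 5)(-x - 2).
- 5 x - 15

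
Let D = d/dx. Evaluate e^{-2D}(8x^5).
8 x^{5} - 80 x^{4} + 320 x^{3} - 640 x^{2} + 640 x - 256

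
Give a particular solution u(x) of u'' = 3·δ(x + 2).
\frac{3|x + 2|}{2}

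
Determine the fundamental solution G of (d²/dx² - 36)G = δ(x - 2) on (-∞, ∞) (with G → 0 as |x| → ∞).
-\frac{e^{-6|x - 2|}}{12}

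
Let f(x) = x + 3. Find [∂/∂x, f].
1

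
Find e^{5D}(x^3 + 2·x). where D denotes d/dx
x^{3} + 15 x^{2} + 77 x + 135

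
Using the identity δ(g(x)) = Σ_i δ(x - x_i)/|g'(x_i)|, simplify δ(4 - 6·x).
\frac{\delta(x - 2/3)}{6}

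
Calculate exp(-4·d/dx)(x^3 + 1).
x^{3} - 12 x^{2} + 48 x - 63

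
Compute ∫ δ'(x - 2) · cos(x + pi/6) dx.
\sin{\left(\frac{\pi}{6} + 2 \right)}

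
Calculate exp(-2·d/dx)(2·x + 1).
2 x - 3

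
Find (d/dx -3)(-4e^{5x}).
- 8 e^{5 x}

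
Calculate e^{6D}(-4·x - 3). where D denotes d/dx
- 4 x - 27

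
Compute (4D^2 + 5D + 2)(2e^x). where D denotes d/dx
22 e^{x}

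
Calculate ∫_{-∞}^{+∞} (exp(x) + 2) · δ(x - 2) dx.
2 + e^{2}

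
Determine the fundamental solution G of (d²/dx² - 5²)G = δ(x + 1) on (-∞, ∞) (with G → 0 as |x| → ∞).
-\frac{e^{-5|x + 1|}}{10}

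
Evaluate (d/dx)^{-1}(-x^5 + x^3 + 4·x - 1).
- \frac{x^{6}}{6} + \frac{x^{4}}{4} + 2 x^{2} - x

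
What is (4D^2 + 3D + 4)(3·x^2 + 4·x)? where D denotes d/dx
12 x^{2} + 34 x + 36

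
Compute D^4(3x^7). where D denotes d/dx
2520 x^{3}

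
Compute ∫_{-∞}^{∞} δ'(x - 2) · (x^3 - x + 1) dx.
-11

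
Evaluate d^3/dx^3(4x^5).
240 x^{2}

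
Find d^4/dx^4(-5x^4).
-120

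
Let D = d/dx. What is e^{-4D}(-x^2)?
- x^{2} + 8 x - 16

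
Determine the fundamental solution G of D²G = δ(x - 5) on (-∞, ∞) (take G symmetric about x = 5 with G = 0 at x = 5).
\frac{|x - 5|}{2}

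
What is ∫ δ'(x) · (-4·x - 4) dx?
4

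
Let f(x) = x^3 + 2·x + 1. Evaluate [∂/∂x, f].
3 x^{2} + 2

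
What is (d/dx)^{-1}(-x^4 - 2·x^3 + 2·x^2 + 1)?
- \frac{x^{5}}{5} - \frac{x^{4}}{2} + \frac{2 x^{3}}{3} + x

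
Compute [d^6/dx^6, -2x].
-12\frac{d^{5}}{dx^{5}}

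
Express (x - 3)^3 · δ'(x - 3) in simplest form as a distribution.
0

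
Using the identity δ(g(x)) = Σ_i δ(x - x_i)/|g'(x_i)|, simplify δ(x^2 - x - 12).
\frac{\delta(x - 4) + \delta(x + 3)}{7}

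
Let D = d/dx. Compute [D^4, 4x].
16D^{3}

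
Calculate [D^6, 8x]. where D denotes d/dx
48D^{5}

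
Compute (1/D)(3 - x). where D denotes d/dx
- \frac{x^{2}}{2} + 3 x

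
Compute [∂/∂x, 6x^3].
18 x^{2}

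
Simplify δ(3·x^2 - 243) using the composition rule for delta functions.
\frac{\delta(x - 9) + \delta(x + 9)}{54}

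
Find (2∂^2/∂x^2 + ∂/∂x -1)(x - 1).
2 - x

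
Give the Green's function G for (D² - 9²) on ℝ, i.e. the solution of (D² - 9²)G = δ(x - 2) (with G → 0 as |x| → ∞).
-\frac{e^{-9|x - 2|}}{18}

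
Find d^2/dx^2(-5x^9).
- 360 x^{7}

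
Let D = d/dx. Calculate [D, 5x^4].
20 x^{3}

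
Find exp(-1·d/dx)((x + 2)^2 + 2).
x^{2} + 2 x + 3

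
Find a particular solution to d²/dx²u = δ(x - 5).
\frac{|x - 5|}{2}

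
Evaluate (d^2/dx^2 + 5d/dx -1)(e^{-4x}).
- 5 e^{- 4 x}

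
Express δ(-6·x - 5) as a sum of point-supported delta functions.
\frac{\delta(x + 5/6)}{6}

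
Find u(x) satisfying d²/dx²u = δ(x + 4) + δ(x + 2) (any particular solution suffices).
\frac{|x + 4|}{2} + \frac{|x + 2|}{2}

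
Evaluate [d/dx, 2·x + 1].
2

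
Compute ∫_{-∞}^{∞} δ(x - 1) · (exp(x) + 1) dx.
1 + e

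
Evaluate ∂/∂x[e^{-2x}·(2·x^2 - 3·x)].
\left(- 4 x^{2} + 10 x - 3\right) e^{- 2 x}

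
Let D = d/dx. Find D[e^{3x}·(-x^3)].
3 x^{2} \left(- x - 1\right) e^{3 x}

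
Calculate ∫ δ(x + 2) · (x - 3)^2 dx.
25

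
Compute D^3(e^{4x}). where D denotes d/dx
64 e^{4 x}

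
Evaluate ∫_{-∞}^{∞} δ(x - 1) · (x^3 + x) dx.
2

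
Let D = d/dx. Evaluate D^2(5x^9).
360 x^{7}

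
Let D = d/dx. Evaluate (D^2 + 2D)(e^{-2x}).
0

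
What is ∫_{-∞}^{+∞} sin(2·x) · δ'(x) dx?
-2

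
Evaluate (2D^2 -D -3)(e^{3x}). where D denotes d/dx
12 e^{3 x}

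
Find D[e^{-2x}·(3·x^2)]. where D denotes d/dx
6 x \left(1 - x\right) e^{- 2 x}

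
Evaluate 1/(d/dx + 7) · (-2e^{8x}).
- \frac{2 e^{8 x}}{15}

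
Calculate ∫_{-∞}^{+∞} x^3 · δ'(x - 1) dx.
-3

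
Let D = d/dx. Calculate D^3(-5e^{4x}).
- 320 e^{4 x}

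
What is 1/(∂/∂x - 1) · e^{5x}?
\frac{e^{5 x}}{4}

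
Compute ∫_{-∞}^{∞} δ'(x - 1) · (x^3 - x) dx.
-2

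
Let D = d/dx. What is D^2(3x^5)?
60 x^{3}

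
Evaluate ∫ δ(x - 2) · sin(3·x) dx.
\sin{\left(6 \right)}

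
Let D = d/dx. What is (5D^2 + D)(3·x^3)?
9 x \left(x + 10\right)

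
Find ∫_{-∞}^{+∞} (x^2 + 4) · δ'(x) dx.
0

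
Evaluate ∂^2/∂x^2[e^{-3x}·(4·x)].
12 \left(3 x - 2\right) e^{- 3 x}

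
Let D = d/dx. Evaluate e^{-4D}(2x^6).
2 x^{6} - 48 x^{5} + 480 x^{4} - 2560 x^{3} + 7680 x^{2} - 12288 x + 8192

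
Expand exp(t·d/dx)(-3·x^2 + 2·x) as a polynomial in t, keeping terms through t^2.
- 3 t^{2} - 2 t \left(3 x - 1\right) - 3 x^{2} + 2 x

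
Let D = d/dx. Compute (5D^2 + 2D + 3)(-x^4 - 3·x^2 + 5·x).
- 3 x^{4} - 8 x^{3} - 69 x^{2} + 3 x - 20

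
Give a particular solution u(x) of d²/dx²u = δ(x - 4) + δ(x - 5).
\frac{|x - 4|}{2} + \frac{|x - 5|}{2}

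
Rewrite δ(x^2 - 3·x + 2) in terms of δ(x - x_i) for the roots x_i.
\frac{\delta(x - 2) + \delta(x - 1)}{1}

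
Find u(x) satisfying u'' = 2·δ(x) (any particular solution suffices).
|x|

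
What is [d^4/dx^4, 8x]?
32\frac{d^{3}}{dx^{3}}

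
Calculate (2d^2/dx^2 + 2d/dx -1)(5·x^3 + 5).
- 5 x^{3} + 30 x^{2} + 60 x - 5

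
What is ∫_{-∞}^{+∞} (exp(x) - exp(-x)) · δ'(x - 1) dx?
- 2 \cosh{\left(1 \right)}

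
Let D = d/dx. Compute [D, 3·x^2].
6 x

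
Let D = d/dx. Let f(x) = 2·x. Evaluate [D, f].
2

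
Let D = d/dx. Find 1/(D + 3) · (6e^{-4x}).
- 6 e^{- 4 x}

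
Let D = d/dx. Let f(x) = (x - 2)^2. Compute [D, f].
2 x - 4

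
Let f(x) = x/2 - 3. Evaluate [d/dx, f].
\frac{1}{2}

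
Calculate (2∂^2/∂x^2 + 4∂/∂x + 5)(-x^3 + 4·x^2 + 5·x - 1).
- 5 x^{3} + 8 x^{2} + 45 x + 31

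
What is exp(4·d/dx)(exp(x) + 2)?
e^{x + 4} + 2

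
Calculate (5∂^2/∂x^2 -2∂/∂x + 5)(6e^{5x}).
720 e^{5 x}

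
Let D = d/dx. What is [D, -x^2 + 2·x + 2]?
2 - 2 x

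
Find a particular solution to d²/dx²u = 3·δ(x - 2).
\frac{3|x - 2|}{2}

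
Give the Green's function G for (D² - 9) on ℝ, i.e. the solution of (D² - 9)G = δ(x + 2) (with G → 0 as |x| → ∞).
-\frac{e^{-3|x + 2|}}{6}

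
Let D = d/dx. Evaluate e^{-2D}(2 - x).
4 - x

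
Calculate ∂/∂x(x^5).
5 x^{4}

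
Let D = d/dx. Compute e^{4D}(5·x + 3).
5 x + 23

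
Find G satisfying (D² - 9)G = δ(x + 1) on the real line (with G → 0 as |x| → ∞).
-\frac{e^{-3|x + 1|}}{6}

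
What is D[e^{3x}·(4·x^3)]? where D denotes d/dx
12 x^{2} \left(x + 1\right) e^{3 x}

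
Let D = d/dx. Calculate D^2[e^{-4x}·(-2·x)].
16 \left(1 - 2 x\right) e^{- 4 x}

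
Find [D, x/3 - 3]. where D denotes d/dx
\frac{1}{3}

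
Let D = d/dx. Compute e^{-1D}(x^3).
x^{3} - 3 x^{2} + 3 x - 1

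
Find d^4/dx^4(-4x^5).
- 480 x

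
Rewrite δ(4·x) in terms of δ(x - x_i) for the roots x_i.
\frac{\delta(x)}{4}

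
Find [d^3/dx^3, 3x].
9\frac{d^{2}}{dx^{2}}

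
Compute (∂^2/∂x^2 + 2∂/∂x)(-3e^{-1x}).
3 e^{- x}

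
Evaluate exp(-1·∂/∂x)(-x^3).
- x^{3} + 3 x^{2} - 3 x + 1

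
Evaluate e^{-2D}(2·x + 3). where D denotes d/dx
2 x - 1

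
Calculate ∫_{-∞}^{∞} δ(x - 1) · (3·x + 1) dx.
4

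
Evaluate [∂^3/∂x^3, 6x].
18\frac{d^{2}}{dx^{2}}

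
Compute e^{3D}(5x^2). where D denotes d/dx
5 x^{2} + 30 x + 45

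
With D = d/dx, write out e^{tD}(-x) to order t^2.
- t - x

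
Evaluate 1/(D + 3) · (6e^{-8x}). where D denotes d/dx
- \frac{6 e^{- 8 x}}{5}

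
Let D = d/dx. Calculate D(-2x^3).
- 6 x^{2}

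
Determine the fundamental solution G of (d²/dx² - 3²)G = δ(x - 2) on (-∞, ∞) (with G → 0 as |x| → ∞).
-\frac{e^{-3|x - 2|}}{6}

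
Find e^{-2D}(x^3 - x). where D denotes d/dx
x^{3} - 6 x^{2} + 11 x - 6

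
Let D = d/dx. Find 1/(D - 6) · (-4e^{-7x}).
\frac{4 e^{- 7 x}}{13}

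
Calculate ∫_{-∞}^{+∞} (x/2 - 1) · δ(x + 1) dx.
- \frac{3}{2}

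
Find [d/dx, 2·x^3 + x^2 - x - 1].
6 x^{2} + 2 x - 1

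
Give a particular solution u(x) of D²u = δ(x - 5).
\frac{|x - 5|}{2}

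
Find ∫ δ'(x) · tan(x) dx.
-1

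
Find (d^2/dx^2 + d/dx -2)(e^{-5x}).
18 e^{- 5 x}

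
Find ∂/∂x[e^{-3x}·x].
\left(1 - 3 x\right) e^{- 3 x}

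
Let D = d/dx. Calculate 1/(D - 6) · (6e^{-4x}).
- \frac{3 e^{- 4 x}}{5}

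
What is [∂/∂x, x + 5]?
1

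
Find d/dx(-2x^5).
- 10 x^{4}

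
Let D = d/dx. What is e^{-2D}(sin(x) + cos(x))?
\sqrt{2} \cos{\left(- x + \frac{\pi}{4} + 2 \right)}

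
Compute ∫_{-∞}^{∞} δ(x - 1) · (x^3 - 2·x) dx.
-1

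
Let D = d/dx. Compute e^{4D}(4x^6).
4 x^{6} + 96 x^{5} + 960 x^{4} + 5120 x^{3} + 15360 x^{2} + 24576 x + 16384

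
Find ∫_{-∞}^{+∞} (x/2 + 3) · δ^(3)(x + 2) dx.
0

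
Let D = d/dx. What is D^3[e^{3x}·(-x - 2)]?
27 \left(- x - 3\right) e^{3 x}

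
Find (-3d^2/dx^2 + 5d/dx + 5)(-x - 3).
- 5 x - 20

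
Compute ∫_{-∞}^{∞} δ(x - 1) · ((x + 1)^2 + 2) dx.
6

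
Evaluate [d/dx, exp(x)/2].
\frac{e^{x}}{2}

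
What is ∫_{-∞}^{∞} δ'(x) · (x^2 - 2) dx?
0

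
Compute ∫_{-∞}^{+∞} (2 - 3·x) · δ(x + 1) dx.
5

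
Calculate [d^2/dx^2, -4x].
-8\frac{d}{dx}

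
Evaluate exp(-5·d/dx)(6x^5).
6 x^{5} - 150 x^{4} + 1500 x^{3} - 7500 x^{2} + 18750 x - 18750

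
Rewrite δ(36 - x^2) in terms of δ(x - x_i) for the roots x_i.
\frac{\delta(x - 6) + \delta(x + 6)}{12}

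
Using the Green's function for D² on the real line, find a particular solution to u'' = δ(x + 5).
\frac{|x + 5|}{2}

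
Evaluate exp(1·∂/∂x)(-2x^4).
- 2 x^{4} - 8 x^{3} - 12 x^{2} - 8 x - 2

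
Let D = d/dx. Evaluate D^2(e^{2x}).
4 e^{2 x}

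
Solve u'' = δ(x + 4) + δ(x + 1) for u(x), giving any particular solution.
\frac{|x + 4|}{2} + \frac{|x + 1|}{2}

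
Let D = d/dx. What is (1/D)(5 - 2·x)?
- x^{2} + 5 x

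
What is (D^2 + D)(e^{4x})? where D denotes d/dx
20 e^{4 x}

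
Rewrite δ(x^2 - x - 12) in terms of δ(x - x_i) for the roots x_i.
\frac{\delta(x + 3) + \delta(x - 4)}{7}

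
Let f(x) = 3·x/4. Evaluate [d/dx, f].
\frac{3}{4}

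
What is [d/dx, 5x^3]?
15 x^{2}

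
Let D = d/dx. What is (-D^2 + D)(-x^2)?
2 - 2 x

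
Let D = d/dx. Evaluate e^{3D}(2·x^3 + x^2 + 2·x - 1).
2 x^{3} + 19 x^{2} + 62 x + 68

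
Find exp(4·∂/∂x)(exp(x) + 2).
e^{x + 4} + 2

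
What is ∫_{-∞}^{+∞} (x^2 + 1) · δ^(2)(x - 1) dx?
2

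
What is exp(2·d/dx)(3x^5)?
3 x^{5} + 30 x^{4} + 120 x^{3} + 240 x^{2} + 240 x + 96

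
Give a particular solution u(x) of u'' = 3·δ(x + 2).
\frac{3|x + 2|}{2}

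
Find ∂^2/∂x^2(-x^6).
- 30 x^{4}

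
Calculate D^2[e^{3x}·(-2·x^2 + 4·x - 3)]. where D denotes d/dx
\left(- 18 x^{2} + 12 x - 7\right) e^{3 x}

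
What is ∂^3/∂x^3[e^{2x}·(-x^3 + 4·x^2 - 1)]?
\left(- 8 x^{3} - 4 x^{2} + 60 x + 34\right) e^{2 x}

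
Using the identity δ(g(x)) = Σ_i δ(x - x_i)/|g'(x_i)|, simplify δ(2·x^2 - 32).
\frac{\delta(x - 4) + \delta(x + 4)}{16}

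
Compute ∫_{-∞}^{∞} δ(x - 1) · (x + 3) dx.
4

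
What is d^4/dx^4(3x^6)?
1080 x^{2}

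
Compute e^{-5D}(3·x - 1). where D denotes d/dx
3 x - 16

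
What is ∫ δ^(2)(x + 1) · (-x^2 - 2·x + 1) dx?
-2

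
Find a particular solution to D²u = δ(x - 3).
\frac{|x - 3|}{2}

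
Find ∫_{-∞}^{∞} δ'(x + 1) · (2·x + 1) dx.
-2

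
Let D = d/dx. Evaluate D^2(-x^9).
- 72 x^{7}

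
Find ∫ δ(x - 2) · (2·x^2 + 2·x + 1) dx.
13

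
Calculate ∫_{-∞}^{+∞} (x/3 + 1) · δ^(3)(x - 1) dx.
0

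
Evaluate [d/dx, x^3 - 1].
3 x^{2}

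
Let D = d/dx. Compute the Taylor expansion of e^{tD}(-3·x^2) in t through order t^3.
- 3 t^{2} - 6 t x - 3 x^{2}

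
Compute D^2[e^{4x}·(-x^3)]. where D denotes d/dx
- 2 x \left(8 x^{2} + 12 x + 3\right) e^{4 x}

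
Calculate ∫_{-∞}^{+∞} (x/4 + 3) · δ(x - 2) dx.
\frac{7}{2}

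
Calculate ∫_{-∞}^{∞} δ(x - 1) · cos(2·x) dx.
\cos{\left(2 \right)}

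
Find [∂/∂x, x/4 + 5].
\frac{1}{4}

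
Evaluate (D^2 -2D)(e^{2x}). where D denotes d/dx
0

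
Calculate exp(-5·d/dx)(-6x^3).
- 6 x^{3} + 90 x^{2} - 450 x + 750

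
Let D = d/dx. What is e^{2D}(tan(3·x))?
\tan{\left(3 x + 6 \right)}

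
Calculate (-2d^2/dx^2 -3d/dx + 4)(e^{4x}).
- 40 e^{4 x}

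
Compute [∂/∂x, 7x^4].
28 x^{3}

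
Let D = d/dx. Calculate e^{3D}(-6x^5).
- 6 x^{5} - 90 x^{4} - 540 x^{3} - 1620 x^{2} - 2430 x - 1458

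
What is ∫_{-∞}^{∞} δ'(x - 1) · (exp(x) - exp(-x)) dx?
- 2 \cosh{\left(1 \right)}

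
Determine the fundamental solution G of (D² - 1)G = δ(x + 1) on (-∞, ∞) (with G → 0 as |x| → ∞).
-\frac{e^{-|x + 1|}}{2}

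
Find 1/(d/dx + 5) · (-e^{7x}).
- \frac{e^{7 x}}{12}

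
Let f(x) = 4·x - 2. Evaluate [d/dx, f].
4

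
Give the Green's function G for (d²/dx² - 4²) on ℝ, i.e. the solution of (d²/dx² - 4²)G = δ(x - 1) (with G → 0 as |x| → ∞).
-\frac{e^{-4|x - 1|}}{8}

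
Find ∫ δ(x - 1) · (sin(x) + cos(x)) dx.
\cos{\left(1 \right)} + \sin{\left(1 \right)}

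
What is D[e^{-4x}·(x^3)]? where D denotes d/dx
x^{2} \left(3 - 4 x\right) e^{- 4 x}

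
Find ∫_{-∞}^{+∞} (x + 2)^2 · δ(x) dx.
4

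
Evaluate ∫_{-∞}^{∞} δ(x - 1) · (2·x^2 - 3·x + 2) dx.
1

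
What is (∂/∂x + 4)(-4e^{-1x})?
- 12 e^{- x}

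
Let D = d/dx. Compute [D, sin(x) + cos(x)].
- \sin{\left(x \right)} + \cos{\left(x \right)}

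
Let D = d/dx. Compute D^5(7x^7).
17640 x^{2}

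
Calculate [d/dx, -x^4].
- 4 x^{3}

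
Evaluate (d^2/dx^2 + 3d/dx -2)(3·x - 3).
15 - 6 x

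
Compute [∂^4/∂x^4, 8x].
32\frac{d^{3}}{dx^{3}}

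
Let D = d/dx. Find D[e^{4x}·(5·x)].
\left(20 x + 5\right) e^{4 x}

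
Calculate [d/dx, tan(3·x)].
\frac{3}{\cos^{2}{\left(3 x \right)}}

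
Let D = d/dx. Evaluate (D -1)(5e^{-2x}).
- 15 e^{- 2 x}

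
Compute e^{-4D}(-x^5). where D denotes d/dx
- x^{5} + 20 x^{4} - 160 x^{3} + 640 x^{2} - 1280 x + 1024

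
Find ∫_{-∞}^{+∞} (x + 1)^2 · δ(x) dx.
1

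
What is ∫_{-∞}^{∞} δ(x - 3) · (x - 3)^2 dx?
0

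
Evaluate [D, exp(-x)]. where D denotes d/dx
- e^{- x}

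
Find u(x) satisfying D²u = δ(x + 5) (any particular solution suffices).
\frac{|x + 5|}{2}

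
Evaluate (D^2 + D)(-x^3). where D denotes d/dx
3 x \left(- x - 2\right)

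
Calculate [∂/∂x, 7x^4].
28 x^{3}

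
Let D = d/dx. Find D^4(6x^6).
2160 x^{2}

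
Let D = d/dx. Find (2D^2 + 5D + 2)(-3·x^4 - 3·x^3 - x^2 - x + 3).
- 6 x^{4} - 66 x^{3} - 119 x^{2} - 48 x - 3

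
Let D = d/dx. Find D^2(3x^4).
36 x^{2}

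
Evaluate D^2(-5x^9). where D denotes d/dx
- 360 x^{7}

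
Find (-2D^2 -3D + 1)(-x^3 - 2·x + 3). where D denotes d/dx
- x^{3} + 9 x^{2} + 10 x + 9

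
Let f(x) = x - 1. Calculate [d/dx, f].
1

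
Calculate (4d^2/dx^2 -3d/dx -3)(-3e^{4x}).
- 147 e^{4 x}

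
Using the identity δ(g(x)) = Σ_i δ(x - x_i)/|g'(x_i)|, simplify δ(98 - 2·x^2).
\frac{\delta(x - 7) + \delta(x + 7)}{28}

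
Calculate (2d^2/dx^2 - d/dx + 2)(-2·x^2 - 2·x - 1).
- 4 x^{2} - 8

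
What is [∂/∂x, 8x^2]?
16 x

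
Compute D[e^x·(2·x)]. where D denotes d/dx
2 \left(x + 1\right) e^{x}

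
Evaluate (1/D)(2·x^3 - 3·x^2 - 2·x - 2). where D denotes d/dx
\frac{x^{4}}{2} - x^{3} - x^{2} - 2 x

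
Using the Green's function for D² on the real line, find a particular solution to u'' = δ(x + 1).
\frac{|x + 1|}{2}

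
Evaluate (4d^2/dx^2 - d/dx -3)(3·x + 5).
- 9 x - 18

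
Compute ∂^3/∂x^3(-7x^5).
- 420 x^{2}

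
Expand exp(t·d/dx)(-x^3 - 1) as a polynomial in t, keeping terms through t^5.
- t^{3} - 3 t^{2} x - 3 t x^{2} - x^{3} - 1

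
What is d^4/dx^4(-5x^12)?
- 59400 x^{8}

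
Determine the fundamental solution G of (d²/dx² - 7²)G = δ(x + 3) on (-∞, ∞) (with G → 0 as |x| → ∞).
-\frac{e^{-7|x + 3|}}{14}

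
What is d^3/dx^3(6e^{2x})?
48 e^{2 x}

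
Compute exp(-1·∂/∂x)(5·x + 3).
5 x - 2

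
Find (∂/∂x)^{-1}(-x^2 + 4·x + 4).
- \frac{x^{3}}{3} + 2 x^{2} + 4 x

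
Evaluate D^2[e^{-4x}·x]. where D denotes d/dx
8 \left(2 x - 1\right) e^{- 4 x}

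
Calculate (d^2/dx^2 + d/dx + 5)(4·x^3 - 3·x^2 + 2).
20 x^{3} - 3 x^{2} + 18 x + 4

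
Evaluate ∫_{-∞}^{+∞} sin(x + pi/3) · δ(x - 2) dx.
\sin{\left(\frac{\pi}{3} + 2 \right)}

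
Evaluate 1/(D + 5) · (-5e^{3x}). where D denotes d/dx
- \frac{5 e^{3 x}}{8}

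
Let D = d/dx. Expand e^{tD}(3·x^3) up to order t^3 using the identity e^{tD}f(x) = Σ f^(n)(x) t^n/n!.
3 t^{3} + 9 t^{2} x + 9 t x^{2} + 3 x^{3}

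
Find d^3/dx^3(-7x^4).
- 168 x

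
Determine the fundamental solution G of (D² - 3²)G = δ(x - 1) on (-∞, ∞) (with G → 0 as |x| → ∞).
-\frac{e^{-3|x - 1|}}{6}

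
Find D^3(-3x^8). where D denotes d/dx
- 1008 x^{5}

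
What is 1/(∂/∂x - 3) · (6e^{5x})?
3 e^{5 x}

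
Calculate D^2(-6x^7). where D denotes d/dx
- 252 x^{5}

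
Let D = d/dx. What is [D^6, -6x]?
-36D^{5}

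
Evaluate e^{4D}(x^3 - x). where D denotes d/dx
x^{3} + 12 x^{2} + 47 x + 60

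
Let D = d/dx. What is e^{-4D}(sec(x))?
\sec{\left(x - 4 \right)}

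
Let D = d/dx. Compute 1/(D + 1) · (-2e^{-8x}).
\frac{2 e^{- 8 x}}{7}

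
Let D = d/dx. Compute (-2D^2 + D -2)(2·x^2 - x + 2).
- 4 x^{2} + 6 x - 13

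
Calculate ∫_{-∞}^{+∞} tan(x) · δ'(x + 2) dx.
- \frac{1}{\cos^{2}{\left(2 \right)}}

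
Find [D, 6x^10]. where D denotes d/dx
60 x^{9}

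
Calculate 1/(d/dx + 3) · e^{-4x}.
- e^{- 4 x}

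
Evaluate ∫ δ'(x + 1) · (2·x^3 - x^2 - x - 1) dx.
-7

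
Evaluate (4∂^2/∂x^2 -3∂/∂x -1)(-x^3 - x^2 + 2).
x^{3} + 10 x^{2} - 18 x - 10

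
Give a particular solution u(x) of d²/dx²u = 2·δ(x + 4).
|x + 4|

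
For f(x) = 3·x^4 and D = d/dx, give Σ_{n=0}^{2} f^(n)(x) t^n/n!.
3 x^{2} \left(6 t^{2} + 4 t x + x^{2}\right)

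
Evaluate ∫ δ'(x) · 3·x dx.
-3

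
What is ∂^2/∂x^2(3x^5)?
60 x^{3}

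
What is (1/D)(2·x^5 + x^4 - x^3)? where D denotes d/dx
\frac{x^{6}}{3} + \frac{x^{5}}{5} - \frac{x^{4}}{4}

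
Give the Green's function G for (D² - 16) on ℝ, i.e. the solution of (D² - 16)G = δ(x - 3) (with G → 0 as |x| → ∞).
-\frac{e^{-4|x - 3|}}{8}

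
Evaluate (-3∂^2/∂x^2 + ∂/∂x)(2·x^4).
8 x^{2} \left(x - 9\right)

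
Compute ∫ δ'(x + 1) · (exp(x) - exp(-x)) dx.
- 2 \cosh{\left(1 \right)}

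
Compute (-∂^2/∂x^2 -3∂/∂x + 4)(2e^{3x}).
- 28 e^{3 x}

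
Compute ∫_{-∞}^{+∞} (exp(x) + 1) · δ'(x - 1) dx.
- e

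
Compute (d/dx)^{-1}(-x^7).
- \frac{x^{8}}{8}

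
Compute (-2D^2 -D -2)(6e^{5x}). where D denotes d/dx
- 342 e^{5 x}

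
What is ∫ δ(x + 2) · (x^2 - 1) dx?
3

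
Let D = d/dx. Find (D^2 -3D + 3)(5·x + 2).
15 x - 9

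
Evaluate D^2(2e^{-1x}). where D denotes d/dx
2 e^{- x}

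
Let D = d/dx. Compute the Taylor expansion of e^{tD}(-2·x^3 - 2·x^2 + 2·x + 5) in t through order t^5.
- 2 t^{3} - t^{2} \left(6 x + 2\right) - 2 t \left(3 x^{2} + 2 x - 1\right) - 2 x^{3} - 2 x^{2} + 2 x + 5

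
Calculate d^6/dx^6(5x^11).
1663200 x^{5}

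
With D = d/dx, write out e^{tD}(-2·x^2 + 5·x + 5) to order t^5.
- 2 t^{2} - t \left(4 x - 5\right) - 2 x^{2} + 5 x + 5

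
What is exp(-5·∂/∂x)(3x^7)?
3 x^{7} - 105 x^{6} + 1575 x^{5} - 13125 x^{4} + 65625 x^{3} - 196875 x^{2} + 328125 x - 234375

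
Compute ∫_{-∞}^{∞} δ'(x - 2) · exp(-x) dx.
e^{-2}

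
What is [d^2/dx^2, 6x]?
12\frac{d}{dx}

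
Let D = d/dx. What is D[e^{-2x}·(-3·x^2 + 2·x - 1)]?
2 \left(3 x^{2} - 5 x + 2\right) e^{- 2 x}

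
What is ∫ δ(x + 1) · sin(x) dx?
- \sin{\left(1 \right)}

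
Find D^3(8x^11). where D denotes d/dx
7920 x^{8}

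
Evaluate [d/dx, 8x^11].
88 x^{10}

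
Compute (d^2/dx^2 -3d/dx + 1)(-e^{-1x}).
- 5 e^{- x}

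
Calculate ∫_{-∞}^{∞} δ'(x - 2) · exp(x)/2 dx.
- \frac{e^{2}}{2}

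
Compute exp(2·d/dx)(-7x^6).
- 7 x^{6} - 84 x^{5} - 420 x^{4} - 1120 x^{3} - 1680 x^{2} - 1344 x - 448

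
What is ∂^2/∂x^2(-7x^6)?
- 210 x^{4}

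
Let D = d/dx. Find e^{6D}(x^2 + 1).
x^{2} + 12 x + 37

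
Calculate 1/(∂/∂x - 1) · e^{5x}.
\frac{e^{5 x}}{4}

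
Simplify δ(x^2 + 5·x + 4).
\frac{\delta(x + 4) + \delta(x + 1)}{3}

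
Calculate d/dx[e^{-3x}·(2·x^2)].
2 x \left(2 - 3 x\right) e^{- 3 x}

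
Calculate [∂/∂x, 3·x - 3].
3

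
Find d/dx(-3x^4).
- 12 x^{3}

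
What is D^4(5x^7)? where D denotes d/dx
4200 x^{3}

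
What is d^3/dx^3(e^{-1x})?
- e^{- x}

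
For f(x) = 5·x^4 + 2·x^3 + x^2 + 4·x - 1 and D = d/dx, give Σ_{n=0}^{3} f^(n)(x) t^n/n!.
t^{3} \left(20 x + 2\right) + t^{2} \left(30 x^{2} + 6 x + 1\right) + 2 t \left(10 x^{3} + 3 x^{2} + x + 2\right) + 5 x^{4} + 2 x^{3} + x^{2} + 4 x - 1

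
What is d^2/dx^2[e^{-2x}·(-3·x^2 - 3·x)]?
6 \left(- 2 x^{2} + 2 x + 1\right) e^{- 2 x}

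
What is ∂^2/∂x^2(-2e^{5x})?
- 50 e^{5 x}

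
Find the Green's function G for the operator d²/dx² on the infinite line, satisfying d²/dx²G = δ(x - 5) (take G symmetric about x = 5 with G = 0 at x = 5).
\frac{|x - 5|}{2}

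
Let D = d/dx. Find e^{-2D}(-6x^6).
- 6 x^{6} + 72 x^{5} - 360 x^{4} + 960 x^{3} - 1440 x^{2} + 1152 x - 384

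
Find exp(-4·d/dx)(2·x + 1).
2 x - 7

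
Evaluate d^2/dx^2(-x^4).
- 12 x^{2}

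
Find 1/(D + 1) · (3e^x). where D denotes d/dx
\frac{3 e^{x}}{2}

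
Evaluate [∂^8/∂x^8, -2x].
-16\frac{d^{7}}{dx^{7}}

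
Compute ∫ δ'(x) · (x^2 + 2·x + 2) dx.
-2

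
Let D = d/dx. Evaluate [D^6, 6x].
36D^{5}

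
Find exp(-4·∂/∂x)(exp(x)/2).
\frac{e^{x - 4}}{2}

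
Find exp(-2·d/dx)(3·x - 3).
3 x - 9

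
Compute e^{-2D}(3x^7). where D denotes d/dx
3 x^{7} - 42 x^{6} + 252 x^{5} - 840 x^{4} + 1680 x^{3} - 2016 x^{2} + 1344 x - 384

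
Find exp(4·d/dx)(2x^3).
2 x^{3} + 24 x^{2} + 96 x + 128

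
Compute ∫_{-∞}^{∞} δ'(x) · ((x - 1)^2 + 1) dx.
2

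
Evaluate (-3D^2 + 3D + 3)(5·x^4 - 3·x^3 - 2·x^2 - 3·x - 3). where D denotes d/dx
15 x^{4} + 51 x^{3} - 213 x^{2} + 33 x - 6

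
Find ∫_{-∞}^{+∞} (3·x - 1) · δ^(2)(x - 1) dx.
0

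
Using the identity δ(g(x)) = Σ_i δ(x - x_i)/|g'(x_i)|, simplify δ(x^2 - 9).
\frac{\delta(x - 3) + \delta(x + 3)}{6}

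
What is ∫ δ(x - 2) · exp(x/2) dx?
e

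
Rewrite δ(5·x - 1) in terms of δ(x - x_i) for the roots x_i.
\frac{\delta(x - 1/5)}{5}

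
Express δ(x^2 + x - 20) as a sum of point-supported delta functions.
\frac{\delta(x - 4) + \delta(x + 5)}{9}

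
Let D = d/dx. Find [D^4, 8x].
32D^{3}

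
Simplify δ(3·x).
\frac{\delta(x)}{3}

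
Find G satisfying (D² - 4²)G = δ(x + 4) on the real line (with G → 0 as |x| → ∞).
-\frac{e^{-4|x + 4|}}{8}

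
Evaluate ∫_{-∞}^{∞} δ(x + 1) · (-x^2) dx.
-1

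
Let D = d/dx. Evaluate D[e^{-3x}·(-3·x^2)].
3 x \left(3 x - 2\right) e^{- 3 x}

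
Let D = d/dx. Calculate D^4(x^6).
360 x^{2}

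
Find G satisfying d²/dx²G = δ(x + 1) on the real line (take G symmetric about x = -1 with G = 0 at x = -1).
\frac{|x + 1|}{2}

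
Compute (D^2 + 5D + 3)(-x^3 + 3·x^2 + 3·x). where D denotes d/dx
- 3 x^{3} - 6 x^{2} + 33 x + 21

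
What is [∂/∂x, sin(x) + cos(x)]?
- \sin{\left(x \right)} + \cos{\left(x \right)}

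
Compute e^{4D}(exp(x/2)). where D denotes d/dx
e^{\frac{x}{2} + 2}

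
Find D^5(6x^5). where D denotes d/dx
720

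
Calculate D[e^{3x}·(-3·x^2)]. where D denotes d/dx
3 x \left(- 3 x - 2\right) e^{3 x}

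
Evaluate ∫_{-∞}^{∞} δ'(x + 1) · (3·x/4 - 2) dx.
- \frac{3}{4}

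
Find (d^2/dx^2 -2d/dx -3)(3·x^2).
- 9 x^{2} - 12 x + 6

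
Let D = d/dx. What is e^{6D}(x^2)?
x^{2} + 12 x + 36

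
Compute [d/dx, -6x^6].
- 36 x^{5}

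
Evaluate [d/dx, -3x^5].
- 15 x^{4}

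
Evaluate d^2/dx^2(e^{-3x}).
9 e^{- 3 x}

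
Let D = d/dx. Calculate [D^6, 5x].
30D^{5}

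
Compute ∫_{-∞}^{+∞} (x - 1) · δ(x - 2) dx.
1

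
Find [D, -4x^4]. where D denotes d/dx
- 16 x^{3}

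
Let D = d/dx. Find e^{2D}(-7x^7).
- 7 x^{7} - 98 x^{6} - 588 x^{5} - 1960 x^{4} - 3920 x^{3} - 4704 x^{2} - 3136 x - 896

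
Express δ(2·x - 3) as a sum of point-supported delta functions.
\frac{\delta(x - 3/2)}{2}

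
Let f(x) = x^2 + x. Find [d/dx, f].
2 x + 1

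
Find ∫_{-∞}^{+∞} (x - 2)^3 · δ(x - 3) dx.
1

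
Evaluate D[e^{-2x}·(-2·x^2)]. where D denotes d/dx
4 x \left(x - 1\right) e^{- 2 x}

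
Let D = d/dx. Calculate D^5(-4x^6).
- 2880 x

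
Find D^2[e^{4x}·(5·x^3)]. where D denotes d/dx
10 x \left(8 x^{2} + 12 x + 3\right) e^{4 x}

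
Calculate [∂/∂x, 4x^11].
44 x^{10}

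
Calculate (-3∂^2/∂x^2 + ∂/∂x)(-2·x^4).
8 x^{2} \left(9 - x\right)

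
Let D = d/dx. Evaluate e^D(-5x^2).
- 5 x^{2} - 10 x - 5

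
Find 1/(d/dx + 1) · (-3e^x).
- \frac{3 e^{x}}{2}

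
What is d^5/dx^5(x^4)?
0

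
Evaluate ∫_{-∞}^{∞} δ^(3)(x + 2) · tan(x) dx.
- 6 \tan^{4}{\left(2 \right)} - 8 \tan^{2}{\left(2 \right)} - 2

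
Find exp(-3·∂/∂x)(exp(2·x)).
e^{2 x - 6}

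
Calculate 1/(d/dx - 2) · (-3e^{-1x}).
e^{- x}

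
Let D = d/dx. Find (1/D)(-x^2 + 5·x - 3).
- \frac{x^{3}}{3} + \frac{5 x^{2}}{2} - 3 x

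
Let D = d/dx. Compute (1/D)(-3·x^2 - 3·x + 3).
- x^{3} - \frac{3 x^{2}}{2} + 3 x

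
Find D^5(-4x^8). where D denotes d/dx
- 26880 x^{3}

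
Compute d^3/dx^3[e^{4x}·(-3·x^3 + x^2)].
\left(- 192 x^{3} - 368 x^{2} - 120 x + 6\right) e^{4 x}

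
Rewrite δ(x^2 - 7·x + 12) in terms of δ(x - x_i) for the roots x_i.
\frac{\delta(x - 4) + \delta(x - 3)}{1}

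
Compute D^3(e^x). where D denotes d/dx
e^{x}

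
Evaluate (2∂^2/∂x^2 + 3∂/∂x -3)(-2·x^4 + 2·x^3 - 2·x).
6 x^{4} - 30 x^{3} - 30 x^{2} + 30 x - 6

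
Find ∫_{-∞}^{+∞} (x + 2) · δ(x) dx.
2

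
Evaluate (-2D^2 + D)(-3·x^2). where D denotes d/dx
12 - 6 x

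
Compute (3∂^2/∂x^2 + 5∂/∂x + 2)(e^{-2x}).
4 e^{- 2 x}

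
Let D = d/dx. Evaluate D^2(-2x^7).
- 84 x^{5}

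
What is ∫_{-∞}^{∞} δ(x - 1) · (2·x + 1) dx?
3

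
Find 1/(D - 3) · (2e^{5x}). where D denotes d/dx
e^{5 x}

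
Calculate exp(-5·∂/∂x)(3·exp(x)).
3 e^{x - 5}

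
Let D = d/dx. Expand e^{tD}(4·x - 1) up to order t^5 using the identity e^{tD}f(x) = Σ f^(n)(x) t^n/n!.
4 t + 4 x - 1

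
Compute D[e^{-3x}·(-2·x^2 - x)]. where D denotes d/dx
\left(6 x^{2} - x - 1\right) e^{- 3 x}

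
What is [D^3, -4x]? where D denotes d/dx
-12D^{2}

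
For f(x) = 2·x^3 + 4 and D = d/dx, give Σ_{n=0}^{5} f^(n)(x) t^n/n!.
2 t^{3} + 6 t^{2} x + 6 t x^{2} + 2 x^{3} + 4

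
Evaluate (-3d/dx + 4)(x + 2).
4 x + 5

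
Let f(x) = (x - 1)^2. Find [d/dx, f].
2 x - 2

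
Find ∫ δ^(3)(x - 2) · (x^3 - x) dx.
-6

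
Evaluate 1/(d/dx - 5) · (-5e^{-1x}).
\frac{5 e^{- x}}{6}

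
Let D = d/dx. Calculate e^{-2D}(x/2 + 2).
\frac{x}{2} + 1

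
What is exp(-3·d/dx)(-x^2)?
- x^{2} + 6 x - 9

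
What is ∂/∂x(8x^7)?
56 x^{6}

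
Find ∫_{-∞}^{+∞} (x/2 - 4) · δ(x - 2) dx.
-3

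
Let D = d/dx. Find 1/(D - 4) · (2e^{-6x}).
- \frac{e^{- 6 x}}{5}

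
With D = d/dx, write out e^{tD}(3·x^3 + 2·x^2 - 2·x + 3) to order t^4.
3 t^{3} + t^{2} \left(9 x + 2\right) + t \left(9 x^{2} + 4 x - 2\right) + 3 x^{3} + 2 x^{2} - 2 x + 3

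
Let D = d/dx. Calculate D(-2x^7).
- 14 x^{6}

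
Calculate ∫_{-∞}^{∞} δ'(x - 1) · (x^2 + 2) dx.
-2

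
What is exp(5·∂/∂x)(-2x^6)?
- 2 x^{6} - 60 x^{5} - 750 x^{4} - 5000 x^{3} - 18750 x^{2} - 37500 x - 31250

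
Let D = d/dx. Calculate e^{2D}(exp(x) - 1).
e^{x + 2} - 1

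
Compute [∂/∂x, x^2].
2 x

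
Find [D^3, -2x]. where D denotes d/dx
-6D^{2}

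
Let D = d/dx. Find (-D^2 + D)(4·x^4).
16 x^{2} \left(x - 3\right)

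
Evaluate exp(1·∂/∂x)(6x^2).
6 x^{2} + 12 x + 6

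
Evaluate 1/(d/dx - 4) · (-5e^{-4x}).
\frac{5 e^{- 4 x}}{8}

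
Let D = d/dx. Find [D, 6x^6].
36 x^{5}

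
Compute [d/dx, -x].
-1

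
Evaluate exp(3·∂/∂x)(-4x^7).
- 4 x^{7} - 84 x^{6} - 756 x^{5} - 3780 x^{4} - 11340 x^{3} - 20412 x^{2} - 20412 x - 8748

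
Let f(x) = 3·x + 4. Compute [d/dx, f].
3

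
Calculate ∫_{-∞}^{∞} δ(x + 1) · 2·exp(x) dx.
\frac{2}{e}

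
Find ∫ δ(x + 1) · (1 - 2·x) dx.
3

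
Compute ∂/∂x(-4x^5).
- 20 x^{4}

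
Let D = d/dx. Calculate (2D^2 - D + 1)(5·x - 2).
5 x - 7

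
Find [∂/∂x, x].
1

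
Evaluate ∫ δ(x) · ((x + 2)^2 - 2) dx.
2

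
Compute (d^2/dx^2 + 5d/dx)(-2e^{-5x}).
0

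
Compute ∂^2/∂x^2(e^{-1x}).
e^{- x}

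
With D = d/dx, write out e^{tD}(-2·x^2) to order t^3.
- 2 t^{2} - 4 t x - 2 x^{2}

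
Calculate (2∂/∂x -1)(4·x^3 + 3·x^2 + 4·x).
- 4 x^{3} + 21 x^{2} + 8 x + 8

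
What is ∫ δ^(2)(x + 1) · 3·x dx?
0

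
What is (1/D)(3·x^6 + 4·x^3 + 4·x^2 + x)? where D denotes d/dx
\frac{3 x^{7}}{7} + x^{4} + \frac{4 x^{3}}{3} + \frac{x^{2}}{2}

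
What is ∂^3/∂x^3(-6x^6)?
- 720 x^{3}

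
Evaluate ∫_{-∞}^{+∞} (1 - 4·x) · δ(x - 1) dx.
-3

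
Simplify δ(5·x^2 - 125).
\frac{\delta(x - 5) + \delta(x + 5)}{50}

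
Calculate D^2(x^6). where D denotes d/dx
30 x^{4}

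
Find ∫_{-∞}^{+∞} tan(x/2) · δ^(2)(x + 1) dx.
- \frac{\tan{\left(\frac{1}{2} \right)}}{2} - \frac{\tan^{3}{\left(\frac{1}{2} \right)}}{2}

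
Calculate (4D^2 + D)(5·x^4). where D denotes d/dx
20 x^{2} \left(x + 12\right)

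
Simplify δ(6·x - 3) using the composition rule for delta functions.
\frac{\delta(x - 1/2)}{6}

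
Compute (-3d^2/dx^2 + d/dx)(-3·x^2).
18 - 6 x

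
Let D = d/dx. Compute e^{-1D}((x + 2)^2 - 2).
x^{2} + 2 x - 1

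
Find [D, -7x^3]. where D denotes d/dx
- 21 x^{2}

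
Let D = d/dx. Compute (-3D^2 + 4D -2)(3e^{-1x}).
- 27 e^{- x}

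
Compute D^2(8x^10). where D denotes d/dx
720 x^{8}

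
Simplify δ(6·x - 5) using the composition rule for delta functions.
\frac{\delta(x - 5/6)}{6}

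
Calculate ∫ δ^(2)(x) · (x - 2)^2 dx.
2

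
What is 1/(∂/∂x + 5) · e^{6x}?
\frac{e^{6 x}}{11}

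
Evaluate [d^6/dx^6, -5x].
-30\frac{d^{5}}{dx^{5}}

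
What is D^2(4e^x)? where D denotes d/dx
4 e^{x}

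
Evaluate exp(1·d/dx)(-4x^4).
- 4 x^{4} - 16 x^{3} - 24 x^{2} - 16 x - 4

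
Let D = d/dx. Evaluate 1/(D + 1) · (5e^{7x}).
\frac{5 e^{7 x}}{8}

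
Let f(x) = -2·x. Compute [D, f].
-2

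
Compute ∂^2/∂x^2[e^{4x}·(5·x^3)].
10 x \left(8 x^{2} + 12 x + 3\right) e^{4 x}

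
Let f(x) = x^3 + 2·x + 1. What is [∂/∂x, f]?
3 x^{2} + 2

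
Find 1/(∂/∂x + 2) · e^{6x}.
\frac{e^{6 x}}{8}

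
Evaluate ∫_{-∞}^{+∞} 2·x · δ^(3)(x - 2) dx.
0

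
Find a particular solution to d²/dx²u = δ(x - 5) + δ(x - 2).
\frac{|x - 5|}{2} + \frac{|x - 2|}{2}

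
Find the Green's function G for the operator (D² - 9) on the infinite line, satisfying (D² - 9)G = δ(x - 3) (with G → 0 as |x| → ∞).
-\frac{e^{-3|x - 3|}}{6}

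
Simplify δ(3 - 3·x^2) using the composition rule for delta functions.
\frac{\delta(x - 1) + \delta(x + 1)}{6}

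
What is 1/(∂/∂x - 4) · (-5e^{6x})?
- \frac{5 e^{6 x}}{2}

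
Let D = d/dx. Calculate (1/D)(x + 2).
\frac{x^{2}}{2} + 2 x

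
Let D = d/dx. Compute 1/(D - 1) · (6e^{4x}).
2 e^{4 x}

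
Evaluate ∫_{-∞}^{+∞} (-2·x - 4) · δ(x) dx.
-4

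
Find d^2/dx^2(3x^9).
216 x^{7}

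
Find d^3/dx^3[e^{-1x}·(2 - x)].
\left(x - 5\right) e^{- x}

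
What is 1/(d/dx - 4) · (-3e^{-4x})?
\frac{3 e^{- 4 x}}{8}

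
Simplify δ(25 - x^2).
\frac{\delta(x - 5) + \delta(x + 5)}{10}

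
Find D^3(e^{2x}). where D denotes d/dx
8 e^{2 x}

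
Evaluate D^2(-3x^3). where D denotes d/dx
- 18 x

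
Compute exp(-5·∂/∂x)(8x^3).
8 x^{3} - 120 x^{2} + 600 x - 1000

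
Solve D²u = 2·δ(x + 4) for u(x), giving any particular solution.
|x + 4|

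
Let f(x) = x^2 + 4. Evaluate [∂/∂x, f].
2 x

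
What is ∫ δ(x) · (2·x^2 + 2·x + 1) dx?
1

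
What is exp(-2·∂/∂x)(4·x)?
4 x - 8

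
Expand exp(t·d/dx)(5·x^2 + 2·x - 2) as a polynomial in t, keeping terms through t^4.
5 t^{2} + 2 t \left(5 x + 1\right) + 5 x^{2} + 2 x - 2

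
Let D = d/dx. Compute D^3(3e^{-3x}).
- 81 e^{- 3 x}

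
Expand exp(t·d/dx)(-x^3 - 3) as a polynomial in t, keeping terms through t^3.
- t^{3} - 3 t^{2} x - 3 t x^{2} - x^{3} - 3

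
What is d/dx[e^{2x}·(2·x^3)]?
x^{2} \left(4 x + 6\right) e^{2 x}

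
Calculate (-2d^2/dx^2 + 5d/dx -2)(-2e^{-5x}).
154 e^{- 5 x}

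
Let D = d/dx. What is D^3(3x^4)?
72 x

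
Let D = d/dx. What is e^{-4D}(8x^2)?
8 x^{2} - 64 x + 128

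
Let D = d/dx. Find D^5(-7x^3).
0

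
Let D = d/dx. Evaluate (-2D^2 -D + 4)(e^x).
e^{x}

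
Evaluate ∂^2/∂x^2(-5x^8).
- 280 x^{6}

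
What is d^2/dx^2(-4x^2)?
-8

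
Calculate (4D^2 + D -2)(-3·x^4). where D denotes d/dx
6 x^{2} \left(x^{2} - 2 x - 24\right)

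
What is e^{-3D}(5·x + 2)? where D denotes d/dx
5 x - 13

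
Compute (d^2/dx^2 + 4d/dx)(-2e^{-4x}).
0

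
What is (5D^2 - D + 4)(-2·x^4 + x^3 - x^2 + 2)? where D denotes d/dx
- 8 x^{4} + 12 x^{3} - 127 x^{2} + 32 x - 2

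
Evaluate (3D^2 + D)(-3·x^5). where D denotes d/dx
15 x^{3} \left(- x - 12\right)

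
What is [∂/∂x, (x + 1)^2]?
2 x + 2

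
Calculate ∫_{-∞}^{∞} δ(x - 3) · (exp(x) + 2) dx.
2 + e^{3}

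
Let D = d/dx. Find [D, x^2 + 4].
2 x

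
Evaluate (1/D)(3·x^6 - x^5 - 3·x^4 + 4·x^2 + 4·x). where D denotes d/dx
\frac{3 x^{7}}{7} - \frac{x^{6}}{6} - \frac{3 x^{5}}{5} + \frac{4 x^{3}}{3} + 2 x^{2}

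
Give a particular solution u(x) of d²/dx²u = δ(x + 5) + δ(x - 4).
\frac{|x + 5|}{2} + \frac{|x - 4|}{2}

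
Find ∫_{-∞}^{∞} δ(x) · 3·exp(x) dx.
3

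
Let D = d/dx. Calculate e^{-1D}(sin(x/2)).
\sin{\left(\frac{x}{2} - \frac{1}{2} \right)}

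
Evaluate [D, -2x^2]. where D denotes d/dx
- 4 x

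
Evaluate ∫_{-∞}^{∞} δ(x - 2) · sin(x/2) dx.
\sin{\left(1 \right)}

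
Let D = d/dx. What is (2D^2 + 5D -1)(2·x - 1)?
11 - 2 x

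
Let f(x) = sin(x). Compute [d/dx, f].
\cos{\left(x \right)}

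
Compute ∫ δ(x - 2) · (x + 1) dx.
3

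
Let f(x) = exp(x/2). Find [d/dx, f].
\frac{e^{\frac{x}{2}}}{2}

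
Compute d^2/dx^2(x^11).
110 x^{9}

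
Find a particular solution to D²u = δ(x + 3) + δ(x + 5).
\frac{|x + 3|}{2} + \frac{|x + 5|}{2}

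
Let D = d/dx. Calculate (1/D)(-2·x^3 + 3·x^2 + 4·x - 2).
- \frac{x^{4}}{2} + x^{3} + 2 x^{2} - 2 x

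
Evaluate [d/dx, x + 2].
1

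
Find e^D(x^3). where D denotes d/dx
x^{3} + 3 x^{2} + 3 x + 1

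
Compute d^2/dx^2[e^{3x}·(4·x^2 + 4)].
\left(36 x^{2} + 48 x + 44\right) e^{3 x}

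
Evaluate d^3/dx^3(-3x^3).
-18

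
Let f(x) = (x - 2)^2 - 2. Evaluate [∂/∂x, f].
2 x - 4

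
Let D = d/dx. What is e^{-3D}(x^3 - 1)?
x^{3} - 9 x^{2} + 27 x - 28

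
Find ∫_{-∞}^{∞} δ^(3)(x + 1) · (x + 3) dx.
0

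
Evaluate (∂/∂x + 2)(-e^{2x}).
- 4 e^{2 x}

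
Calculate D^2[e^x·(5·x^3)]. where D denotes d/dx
5 x \left(x^{2} + 6 x + 6\right) e^{x}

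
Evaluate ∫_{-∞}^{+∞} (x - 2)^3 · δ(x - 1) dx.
-1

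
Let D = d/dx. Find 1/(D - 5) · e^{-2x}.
- \frac{e^{- 2 x}}{7}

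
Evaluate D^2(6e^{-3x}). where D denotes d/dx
54 e^{- 3 x}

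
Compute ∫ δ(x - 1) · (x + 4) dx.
5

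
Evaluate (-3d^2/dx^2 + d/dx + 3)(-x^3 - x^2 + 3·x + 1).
- 3 x^{3} - 6 x^{2} + 25 x + 12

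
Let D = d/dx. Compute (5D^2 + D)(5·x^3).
15 x \left(x + 10\right)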